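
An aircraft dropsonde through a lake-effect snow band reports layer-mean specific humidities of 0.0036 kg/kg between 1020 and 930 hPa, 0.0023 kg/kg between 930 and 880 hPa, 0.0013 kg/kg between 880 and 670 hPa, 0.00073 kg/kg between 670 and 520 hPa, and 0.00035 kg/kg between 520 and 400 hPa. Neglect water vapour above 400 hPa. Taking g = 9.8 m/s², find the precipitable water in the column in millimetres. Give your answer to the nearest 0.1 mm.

Precipitable water is the column-integrated vapour mass per unit area: PW = (1/g) Σ q̄ Δp, with q in kg/kg and Δp in Pa (1 kg/m² of water = 1 mm).
Layer 1020–930 hPa: Δp = 90 hPa = 9000 Pa, q̄ = 0.0036 kg/kg → 0.0036 × 9000 / 9.8 = 3.31 mm
Layer 930–880 hPa: Δp = 50 hPa = 5000 Pa, q̄ = 0.0023 kg/kg → 0.0023 × 5000 / 9.8 = 1.17 mm
Layer 880–670 hPa: Δp = 210 hPa = 21000 Pa, q̄ = 0.0013 kg/kg → 0.0013 × 21000 / 9.8 = 2.79 mm
Layer 670–520 hPa: Δp = 150 hPa = 15000 Pa, q̄ = 0.00073 kg/kg → 0.00073 × 15000 / 9.8 = 1.12 mm
Layer 520–400 hPa: Δp = 120 hPa = 12000 Pa, q̄ = 0.00035 kg/kg → 0.00035 × 12000 / 9.8 = 0.43 mm
PW = 3.31 + 1.17 + 2.79 + 1.12 + 0.43 = 8.82 ≈ 8.8 mm.

PW ≈ 8.8 mm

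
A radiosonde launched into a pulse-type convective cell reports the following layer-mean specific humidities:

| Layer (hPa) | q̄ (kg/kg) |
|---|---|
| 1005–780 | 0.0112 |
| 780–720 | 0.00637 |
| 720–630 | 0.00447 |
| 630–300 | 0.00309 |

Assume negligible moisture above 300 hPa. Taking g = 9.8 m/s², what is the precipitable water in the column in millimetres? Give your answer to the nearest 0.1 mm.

PW ≈ 44.1 mm

Precipitable water is the column-integrated vapour mass per unit area: PW = (1/g) Σ q̄ Δp, with q in kg/kg and Δp in Pa (1 kg/m² of water = 1 mm).
Layer 1005–780 hPa: Δp = 225 hPa = 22500 Pa, q̄ = 0.0112 kg/kg → 0.0112 × 22500 / 9.8 = 25.71 mm
Layer 780–720 hPa: Δp = 60 hPa = 6000 Pa, q̄ = 0.00637 kg/kg → 0.00637 × 6000 / 9.8 = 3.90 mm
Layer 720–630 hPa: Δp = 90 hPa = 9000 Pa, q̄ = 0.00447 kg/kg → 0.00447 × 9000 / 9.8 = 4.11 mm
Layer 630–300 hPa: Δp = 330 hPa = 33000 Pa, q̄ = 0.00309 kg/kg → 0.00309 × 33000 / 9.8 = 10.41 mm
PW = 25.71 + 3.90 + 4.11 + 10.41 = 44.13 ≈ 44.1 mm.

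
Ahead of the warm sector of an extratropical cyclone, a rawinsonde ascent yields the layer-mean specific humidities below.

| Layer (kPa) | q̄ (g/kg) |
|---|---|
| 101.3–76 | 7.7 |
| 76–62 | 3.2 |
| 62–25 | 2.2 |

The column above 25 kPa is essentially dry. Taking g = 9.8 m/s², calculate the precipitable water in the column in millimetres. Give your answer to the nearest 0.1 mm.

PW ≈ 32.8 mm

Precipitable water is the column-integrated vapour mass per unit area: PW = (1/g) Σ q̄ Δp, with q in kg/kg and Δp in Pa (1 kg/m² of water = 1 mm).
Layer 101.3–76 kPa: Δp = 253 hPa = 25300 Pa, q̄ = 0.0077 kg/kg → 0.0077 × 25300 / 9.8 = 19.88 mm
Layer 76–62 kPa: Δp = 140 hPa = 14000 Pa, q̄ = 0.0032 kg/kg → 0.0032 × 14000 / 9.8 = 4.57 mm
Layer 62–25 kPa: Δp = 370 hPa = 37000 Pa, q̄ = 0.0022 kg/kg → 0.0022 × 37000 / 9.8 = 8.31 mm
PW = 19.88 + 4.57 + 8.31 = 32.76 ≈ 32.8 mm.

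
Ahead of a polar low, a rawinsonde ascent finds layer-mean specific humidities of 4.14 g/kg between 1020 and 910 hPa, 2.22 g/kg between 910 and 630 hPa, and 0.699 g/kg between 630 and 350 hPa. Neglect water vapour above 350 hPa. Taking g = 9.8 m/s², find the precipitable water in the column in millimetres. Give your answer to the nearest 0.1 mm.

Precipitable water is the column-integrated vapour mass per unit area: PW = (1/g) Σ q̄ Δp, with q in kg/kg and Δp in Pa (1 kg/m² of water = 1 mm).
Layer 1020–910 hPa: Δp = 110 hPa = 11000 Pa, q̄ = 0.00414 kg/kg → 0.00414 × 11000 / 9.8 = 4.65 mm
Layer 910–630 hPa: Δp = 280 hPa = 28000 Pa, q̄ = 0.00222 kg/kg → 0.00222 × 28000 / 9.8 = 6.34 mm
Layer 630–350 hPa: Δp = 280 hPa = 28000 Pa, q̄ = 0.000699 kg/kg → 0.000699 × 28000 / 9.8 = 2.00 mm
PW = 4.65 + 6.34 + 2.00 = 12.99 ≈ 13.0 mm.

PW ≈ 13.0 mm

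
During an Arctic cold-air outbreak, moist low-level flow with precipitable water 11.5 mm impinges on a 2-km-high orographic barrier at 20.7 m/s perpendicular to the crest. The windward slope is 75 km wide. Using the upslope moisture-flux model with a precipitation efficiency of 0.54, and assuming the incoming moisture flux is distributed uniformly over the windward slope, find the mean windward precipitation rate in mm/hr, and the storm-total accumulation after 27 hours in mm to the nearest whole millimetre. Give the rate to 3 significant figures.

Incoming column moisture flux per unit ridge length: F = V × PW = 20.7 × 11.5 = 238.05 mm·m/s.
Spread over the 75 km slope with efficiency ε = 0.54: R = ε·F/W = 0.54 × 238.05 / 75000 m = 1.714e-03 mm/s.
R = 1.714e-03 × 3600 = 6.17 mm/hr.
Over 27 h: total = 6.17 × 27 = 166.59 ≈ 167 mm.

R ≈ 6.17 mm/hr; total ≈ 167 mm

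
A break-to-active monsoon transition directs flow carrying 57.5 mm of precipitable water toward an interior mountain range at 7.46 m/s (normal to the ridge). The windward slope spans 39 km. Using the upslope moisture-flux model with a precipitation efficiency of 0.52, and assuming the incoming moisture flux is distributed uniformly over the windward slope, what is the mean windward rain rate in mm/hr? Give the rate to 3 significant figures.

Incoming column moisture flux per unit ridge length: F = V × PW = 7.46 × 57.5 = 428.95 mm·m/s.
Spread over the 39 km slope with efficiency ε = 0.52: R = ε·F/W = 0.52 × 428.95 / 39000 m = 5.719e-03 mm/s.
R = 5.719e-03 × 3600 = 20.6 mm/hr.

R ≈ 20.6 mm/hr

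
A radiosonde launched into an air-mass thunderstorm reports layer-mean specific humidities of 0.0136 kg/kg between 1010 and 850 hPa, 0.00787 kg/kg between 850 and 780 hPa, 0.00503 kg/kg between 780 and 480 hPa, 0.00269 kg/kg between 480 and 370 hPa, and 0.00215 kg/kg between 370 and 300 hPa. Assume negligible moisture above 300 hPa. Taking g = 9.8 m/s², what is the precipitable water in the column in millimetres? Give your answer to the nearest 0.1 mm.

Precipitable water is the column-integrated vapour mass per unit area: PW = (1/g) Σ q̄ Δp, with q in kg/kg and Δp in Pa (1 kg/m² of water = 1 mm).
Layer 1010–850 hPa: Δp = 160 hPa = 16000 Pa, q̄ = 0.0136 kg/kg → 0.0136 × 16000 / 9.8 = 22.20 mm
Layer 850–780 hPa: Δp = 70 hPa = 7000 Pa, q̄ = 0.00787 kg/kg → 0.00787 × 7000 / 9.8 = 5.62 mm
Layer 780–480 hPa: Δp = 300 hPa = 30000 Pa, q̄ = 0.00503 kg/kg → 0.00503 × 30000 / 9.8 = 15.40 mm
Layer 480–370 hPa: Δp = 110 hPa = 11000 Pa, q̄ = 0.00269 kg/kg → 0.00269 × 11000 / 9.8 = 3.02 mm
Layer 370–300 hPa: Δp = 70 hPa = 7000 Pa, q̄ = 0.00215 kg/kg → 0.00215 × 7000 / 9.8 = 1.54 mm
PW = 22.20 + 5.62 + 15.40 + 3.02 + 1.54 = 47.78 ≈ 47.8 mm.

PW ≈ 47.8 mm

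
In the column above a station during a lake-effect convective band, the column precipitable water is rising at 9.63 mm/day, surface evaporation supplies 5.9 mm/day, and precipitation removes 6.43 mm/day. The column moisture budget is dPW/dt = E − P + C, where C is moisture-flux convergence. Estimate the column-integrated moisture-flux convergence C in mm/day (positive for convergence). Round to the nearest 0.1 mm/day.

C ≈ 10.2 mm/day

dPW/dt = +9.63 mm/day.
C = dPW/dt − E + P = (+9.63) − 5.9 + 6.43 = 10.2 mm/day.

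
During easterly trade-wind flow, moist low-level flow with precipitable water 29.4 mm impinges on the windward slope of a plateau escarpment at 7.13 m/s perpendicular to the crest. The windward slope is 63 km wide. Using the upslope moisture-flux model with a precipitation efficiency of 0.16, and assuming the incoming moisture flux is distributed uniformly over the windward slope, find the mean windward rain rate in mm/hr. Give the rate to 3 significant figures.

R ≈ 1.92 mm/hr

Incoming column moisture flux per unit ridge length: F = V × PW = 7.13 × 29.4 = 209.622 mm·m/s.
Spread over the 63 km slope with efficiency ε = 0.16: R = ε·F/W = 0.16 × 209.622 / 63000 m = 5.324e-04 mm/s.
R = 5.324e-04 × 3600 = 1.92 mm/hr.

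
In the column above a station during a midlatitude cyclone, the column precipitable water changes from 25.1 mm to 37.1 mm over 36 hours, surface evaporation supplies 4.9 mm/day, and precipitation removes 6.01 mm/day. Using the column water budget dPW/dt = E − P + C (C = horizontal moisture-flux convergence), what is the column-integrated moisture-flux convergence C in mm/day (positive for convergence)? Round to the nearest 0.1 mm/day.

C ≈ 9.1 mm/day

dPW/dt = (37.1 − 25.1) mm / (36/24 day) = +8.000 mm/day.
C = dPW/dt − E + P = (+8.000) − 4.9 + 6.01 = 9.1 mm/day.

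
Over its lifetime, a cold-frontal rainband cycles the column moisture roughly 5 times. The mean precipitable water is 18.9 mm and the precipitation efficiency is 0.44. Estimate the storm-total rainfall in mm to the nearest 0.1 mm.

rainfall ≈ 41.6 mm

Each cycle deposits ε × PW = 0.44 × 18.9 = 8.316 mm.
Over 5 cycles: 5 × 8.316 = 41.6 mm.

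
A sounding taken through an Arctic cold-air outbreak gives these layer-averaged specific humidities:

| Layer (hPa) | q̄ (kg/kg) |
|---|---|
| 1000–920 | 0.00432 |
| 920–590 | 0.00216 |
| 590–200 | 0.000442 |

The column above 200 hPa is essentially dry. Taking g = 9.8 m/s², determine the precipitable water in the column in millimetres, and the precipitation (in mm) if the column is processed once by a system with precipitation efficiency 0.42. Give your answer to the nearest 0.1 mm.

Precipitable water is the column-integrated vapour mass per unit area: PW = (1/g) Σ q̄ Δp, with q in kg/kg and Δp in Pa (1 kg/m² of water = 1 mm).
Layer 1000–920 hPa: Δp = 80 hPa = 8000 Pa, q̄ = 0.00432 kg/kg → 0.00432 × 8000 / 9.8 = 3.53 mm
Layer 920–590 hPa: Δp = 330 hPa = 33000 Pa, q̄ = 0.00216 kg/kg → 0.00216 × 33000 / 9.8 = 7.27 mm
Layer 590–200 hPa: Δp = 390 hPa = 39000 Pa, q̄ = 0.000442 kg/kg → 0.000442 × 39000 / 9.8 = 1.76 mm
PW = 3.53 + 7.27 + 1.76 = 12.56 ≈ 12.6 mm.
Precipitation = ε × PW = 0.42 × 12.6 = 5.3 mm.

PW ≈ 12.6 mm; precipitation ≈ 5.3 mm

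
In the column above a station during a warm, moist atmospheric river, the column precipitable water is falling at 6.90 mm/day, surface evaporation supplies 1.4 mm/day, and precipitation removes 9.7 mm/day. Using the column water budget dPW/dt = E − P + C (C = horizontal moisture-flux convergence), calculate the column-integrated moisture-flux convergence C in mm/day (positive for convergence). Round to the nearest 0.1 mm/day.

C ≈ 1.4 mm/day

dPW/dt = -6.90 mm/day.
C = dPW/dt − E + P = (-6.90) − 1.4 + 9.7 = 1.4 mm/day.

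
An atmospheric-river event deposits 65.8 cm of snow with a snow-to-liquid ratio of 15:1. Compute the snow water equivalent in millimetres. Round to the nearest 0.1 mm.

SWE ≈ 43.9 mm

SWE = snow depth / ratio = 65.8 cm / 15 = 4.387 cm = 43.9 mm.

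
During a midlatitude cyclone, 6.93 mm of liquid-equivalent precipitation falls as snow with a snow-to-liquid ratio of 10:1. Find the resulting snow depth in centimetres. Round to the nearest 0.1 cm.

Snow depth = liquid × ratio = 6.93 mm × 10 = 69.3 mm = 6.9 cm.

snow depth ≈ 6.9 cm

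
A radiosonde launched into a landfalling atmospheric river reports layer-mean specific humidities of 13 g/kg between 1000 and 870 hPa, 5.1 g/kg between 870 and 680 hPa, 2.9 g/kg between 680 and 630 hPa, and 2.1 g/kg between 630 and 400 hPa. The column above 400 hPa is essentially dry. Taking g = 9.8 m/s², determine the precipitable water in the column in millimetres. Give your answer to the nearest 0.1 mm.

PW ≈ 33.5 mm

Precipitable water is the column-integrated vapour mass per unit area: PW = (1/g) Σ q̄ Δp, with q in kg/kg and Δp in Pa (1 kg/m² of water = 1 mm).
Layer 1000–870 hPa: Δp = 130 hPa = 13000 Pa, q̄ = 0.013 kg/kg → 0.013 × 13000 / 9.8 = 17.24 mm
Layer 870–680 hPa: Δp = 190 hPa = 19000 Pa, q̄ = 0.0051 kg/kg → 0.0051 × 19000 / 9.8 = 9.89 mm
Layer 680–630 hPa: Δp = 50 hPa = 5000 Pa, q̄ = 0.0029 kg/kg → 0.0029 × 5000 / 9.8 = 1.48 mm
Layer 630–400 hPa: Δp = 230 hPa = 23000 Pa, q̄ = 0.0021 kg/kg → 0.0021 × 23000 / 9.8 = 4.93 mm
PW = 17.24 + 9.89 + 1.48 + 4.93 = 33.54 ≈ 33.5 mm.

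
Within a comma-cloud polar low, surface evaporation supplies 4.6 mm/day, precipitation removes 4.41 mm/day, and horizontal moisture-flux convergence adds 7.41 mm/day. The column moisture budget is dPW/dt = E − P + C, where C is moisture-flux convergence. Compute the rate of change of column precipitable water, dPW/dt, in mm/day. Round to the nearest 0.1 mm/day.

dPW/dt = E − P + C = 4.6 − 4.41 + (7.41) = 7.6 mm/day.

dPW/dt ≈ 7.6 mm/day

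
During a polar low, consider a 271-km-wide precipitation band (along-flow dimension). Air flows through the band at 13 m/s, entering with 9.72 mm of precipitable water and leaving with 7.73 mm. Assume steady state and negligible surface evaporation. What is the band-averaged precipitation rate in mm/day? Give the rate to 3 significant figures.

R ≈ 8.25 mm/day

Column moisture flux per unit crosswind length is F = V × PW.
Inflow: F_in = 13 × 9.72 = 126.36 mm·m/s
Outflow: F_out = 13 × 7.73 = 100.49 mm·m/s
Steady-state rate R = (F_in − F_out)/L = (126.36 − 100.49) / 271000 m = 9.546e-05 mm/s.
R = 9.546e-05 × 3600 × 24 = 8.25 mm/day.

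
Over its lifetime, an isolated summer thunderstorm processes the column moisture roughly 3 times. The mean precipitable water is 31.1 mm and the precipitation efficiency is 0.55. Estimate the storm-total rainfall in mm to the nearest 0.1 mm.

rainfall ≈ 51.3 mm

Each cycle deposits ε × PW = 0.55 × 31.1 = 17.105 mm.
Over 3 cycles: 3 × 17.105 = 51.3 mm.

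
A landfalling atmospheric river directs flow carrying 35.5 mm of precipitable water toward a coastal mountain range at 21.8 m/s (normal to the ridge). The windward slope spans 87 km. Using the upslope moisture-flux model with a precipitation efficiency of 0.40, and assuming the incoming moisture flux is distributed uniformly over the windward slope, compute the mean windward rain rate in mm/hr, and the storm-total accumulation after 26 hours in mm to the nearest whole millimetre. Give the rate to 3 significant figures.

R ≈ 12.8 mm/hr; total ≈ 333 mm

Incoming column moisture flux per unit ridge length: F = V × PW = 21.8 × 35.5 = 773.9 mm·m/s.
Spread over the 87 km slope with efficiency ε = 0.40: R = ε·F/W = 0.40 × 773.9 / 87000 m = 3.558e-03 mm/s.
R = 3.558e-03 × 3600 = 12.8 mm/hr.
Over 26 h: total = 12.8 × 26 = 332.8 ≈ 333 mm.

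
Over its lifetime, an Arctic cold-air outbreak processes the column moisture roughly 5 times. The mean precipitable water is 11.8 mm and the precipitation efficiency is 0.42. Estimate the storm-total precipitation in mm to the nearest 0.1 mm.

precipitation ≈ 24.8 mm

Each cycle deposits ε × PW = 0.42 × 11.8 = 4.956 mm.
Over 5 cycles: 5 × 4.956 = 24.8 mm.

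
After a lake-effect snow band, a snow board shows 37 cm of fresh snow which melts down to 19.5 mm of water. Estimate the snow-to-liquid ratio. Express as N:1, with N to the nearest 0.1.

Ratio = snow depth / SWE = 370 mm / 19.5 mm = 19.0, i.e. 19.0:1.

ratio ≈ 19.0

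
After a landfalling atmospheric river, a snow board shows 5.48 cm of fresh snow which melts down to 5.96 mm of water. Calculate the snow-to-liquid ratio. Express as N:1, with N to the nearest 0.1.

ratio ≈ 9.2

Ratio = snow depth / SWE = 54.8 mm / 5.96 mm = 9.2, i.e. 9.2:1.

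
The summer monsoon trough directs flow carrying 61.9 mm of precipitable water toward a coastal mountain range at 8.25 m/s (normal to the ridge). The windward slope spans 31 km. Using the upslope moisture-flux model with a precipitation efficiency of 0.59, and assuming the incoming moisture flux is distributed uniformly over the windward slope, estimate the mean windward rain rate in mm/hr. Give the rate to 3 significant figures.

R ≈ 35.0 mm/hr

Incoming column moisture flux per unit ridge length: F = V × PW = 8.25 × 61.9 = 510.675 mm·m/s.
Spread over the 31 km slope with efficiency ε = 0.59: R = ε·F/W = 0.59 × 510.675 / 31000 m = 9.719e-03 mm/s.
R = 9.719e-03 × 3600 = 35.0 mm/hr.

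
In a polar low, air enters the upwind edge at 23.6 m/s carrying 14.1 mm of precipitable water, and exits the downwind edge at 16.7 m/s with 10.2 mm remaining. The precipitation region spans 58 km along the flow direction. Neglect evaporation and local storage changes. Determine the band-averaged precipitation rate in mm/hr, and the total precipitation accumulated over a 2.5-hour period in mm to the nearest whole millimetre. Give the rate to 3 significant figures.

R ≈ 10.1 mm/hr; total ≈ 25 mm

Column moisture flux per unit crosswind length is F = V × PW.
Inflow: F_in = 23.6 × 14.1 = 332.76 mm·m/s
Outflow: F_out = 16.7 × 10.2 = 170.34 mm·m/s
Steady-state rate R = (F_in − F_out)/L = (332.76 − 170.34) / 58000 m = 2.800e-03 mm/s.
R = 2.800e-03 × 3600 = 10.1 mm/hr.
Over 2.5 h: total = 10.1 × 2.5 = 25.25 ≈ 25 mm.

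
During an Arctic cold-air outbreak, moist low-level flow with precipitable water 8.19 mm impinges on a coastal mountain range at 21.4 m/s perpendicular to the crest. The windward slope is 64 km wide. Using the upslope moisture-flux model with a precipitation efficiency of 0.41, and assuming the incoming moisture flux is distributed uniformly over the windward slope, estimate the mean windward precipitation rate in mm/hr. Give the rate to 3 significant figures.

Incoming column moisture flux per unit ridge length: F = V × PW = 21.4 × 8.19 = 175.266 mm·m/s.
Spread over the 64 km slope with efficiency ε = 0.41: R = ε·F/W = 0.41 × 175.266 / 64000 m = 1.123e-03 mm/s.
R = 1.123e-03 × 3600 = 4.04 mm/hr.

R ≈ 4.04 mm/hr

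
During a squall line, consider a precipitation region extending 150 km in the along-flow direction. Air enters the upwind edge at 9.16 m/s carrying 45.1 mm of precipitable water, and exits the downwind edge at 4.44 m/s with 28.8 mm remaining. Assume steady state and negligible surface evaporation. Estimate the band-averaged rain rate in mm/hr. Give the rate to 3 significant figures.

Column moisture flux per unit crosswind length is F = V × PW.
Inflow: F_in = 9.16 × 45.1 = 413.116 mm·m/s
Outflow: F_out = 4.44 × 28.8 = 127.872 mm·m/s
Steady-state rate R = (F_in − F_out)/L = (413.116 − 127.872) / 150000 m = 1.902e-03 mm/s.
R = 1.902e-03 × 3600 = 6.85 mm/hr.

R ≈ 6.85 mm/hr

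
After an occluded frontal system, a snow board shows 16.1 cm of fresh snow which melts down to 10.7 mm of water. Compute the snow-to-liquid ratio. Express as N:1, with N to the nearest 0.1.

ratio ≈ 15.0

Ratio = snow depth / SWE = 161 mm / 10.7 mm = 15.0, i.e. 15.0:1.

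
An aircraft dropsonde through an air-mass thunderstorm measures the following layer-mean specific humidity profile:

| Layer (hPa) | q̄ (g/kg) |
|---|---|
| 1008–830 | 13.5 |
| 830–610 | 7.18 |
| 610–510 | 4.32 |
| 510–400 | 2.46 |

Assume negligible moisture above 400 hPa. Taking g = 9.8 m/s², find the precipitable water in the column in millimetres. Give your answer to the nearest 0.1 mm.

PW ≈ 47.8 mm

Precipitable water is the column-integrated vapour mass per unit area: PW = (1/g) Σ q̄ Δp, with q in kg/kg and Δp in Pa (1 kg/m² of water = 1 mm).
Layer 1008–830 hPa: Δp = 178 hPa = 17800 Pa, q̄ = 0.0135 kg/kg → 0.0135 × 17800 / 9.8 = 24.52 mm
Layer 830–610 hPa: Δp = 220 hPa = 22000 Pa, q̄ = 0.00718 kg/kg → 0.00718 × 22000 / 9.8 = 16.12 mm
Layer 610–510 hPa: Δp = 100 hPa = 10000 Pa, q̄ = 0.00432 kg/kg → 0.00432 × 10000 / 9.8 = 4.41 mm
Layer 510–400 hPa: Δp = 110 hPa = 11000 Pa, q̄ = 0.00246 kg/kg → 0.00246 × 11000 / 9.8 = 2.76 mm
PW = 24.52 + 16.12 + 4.41 + 2.76 = 47.81 ≈ 47.8 mm.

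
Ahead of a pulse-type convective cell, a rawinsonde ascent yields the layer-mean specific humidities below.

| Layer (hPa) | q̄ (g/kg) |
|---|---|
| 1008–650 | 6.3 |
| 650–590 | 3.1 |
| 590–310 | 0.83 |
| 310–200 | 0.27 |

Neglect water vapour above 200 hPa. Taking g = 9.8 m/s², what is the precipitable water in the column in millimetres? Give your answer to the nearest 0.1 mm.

PW ≈ 27.6 mm

Precipitable water is the column-integrated vapour mass per unit area: PW = (1/g) Σ q̄ Δp, with q in kg/kg and Δp in Pa (1 kg/m² of water = 1 mm).
Layer 1008–650 hPa: Δp = 358 hPa = 35800 Pa, q̄ = 0.0063 kg/kg → 0.0063 × 35800 / 9.8 = 23.01 mm
Layer 650–590 hPa: Δp = 60 hPa = 6000 Pa, q̄ = 0.0031 kg/kg → 0.0031 × 6000 / 9.8 = 1.90 mm
Layer 590–310 hPa: Δp = 280 hPa = 28000 Pa, q̄ = 0.00083 kg/kg → 0.00083 × 28000 / 9.8 = 2.37 mm
Layer 310–200 hPa: Δp = 110 hPa = 11000 Pa, q̄ = 0.00027 kg/kg → 0.00027 × 11000 / 9.8 = 0.30 mm
PW = 23.01 + 1.90 + 2.37 + 0.30 = 27.58 ≈ 27.6 mm.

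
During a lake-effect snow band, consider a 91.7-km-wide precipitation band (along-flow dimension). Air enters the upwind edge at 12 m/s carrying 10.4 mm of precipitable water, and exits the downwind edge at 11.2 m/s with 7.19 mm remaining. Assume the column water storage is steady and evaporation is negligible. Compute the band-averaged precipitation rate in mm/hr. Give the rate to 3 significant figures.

Column moisture flux per unit crosswind length is F = V × PW.
Inflow: F_in = 12 × 10.4 = 124.8 mm·m/s
Outflow: F_out = 11.2 × 7.19 = 80.528 mm·m/s
Steady-state rate R = (F_in − F_out)/L = (124.8 − 80.528) / 91700 m = 4.828e-04 mm/s.
R = 4.828e-04 × 3600 = 1.74 mm/hr.

R ≈ 1.74 mm/hr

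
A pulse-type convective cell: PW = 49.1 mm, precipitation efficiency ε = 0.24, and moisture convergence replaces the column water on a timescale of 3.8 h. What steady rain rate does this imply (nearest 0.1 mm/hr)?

Each overturning extracts ε × PW = 0.24 × 49.1 = 11.784 mm.
Rate = ε·PW / τ = 11.784 / 3.8 h = 3.1 mm/hr.

R ≈ 3.1 mm/hr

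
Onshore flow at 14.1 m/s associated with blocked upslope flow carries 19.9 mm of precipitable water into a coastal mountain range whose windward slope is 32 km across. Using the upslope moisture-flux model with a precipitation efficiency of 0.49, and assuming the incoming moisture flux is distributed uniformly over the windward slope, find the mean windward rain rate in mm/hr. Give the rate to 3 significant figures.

R ≈ 15.5 mm/hr

Incoming column moisture flux per unit ridge length: F = V × PW = 14.1 × 19.9 = 280.59 mm·m/s.
Spread over the 32 km slope with efficiency ε = 0.49: R = ε·F/W = 0.49 × 280.59 / 32000 m = 4.297e-03 mm/s.
R = 4.297e-03 × 3600 = 15.5 mm/hr.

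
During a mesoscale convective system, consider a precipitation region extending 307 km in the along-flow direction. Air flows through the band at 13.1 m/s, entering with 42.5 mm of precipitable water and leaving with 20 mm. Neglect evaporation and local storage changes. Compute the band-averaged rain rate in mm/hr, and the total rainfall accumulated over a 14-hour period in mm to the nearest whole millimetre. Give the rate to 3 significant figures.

Column moisture flux per unit crosswind length is F = V × PW.
Inflow: F_in = 13.1 × 42.5 = 556.75 mm·m/s
Outflow: F_out = 13.1 × 20 = 262 mm·m/s
Steady-state rate R = (F_in − F_out)/L = (556.75 − 262) / 307000 m = 9.601e-04 mm/s.
R = 9.601e-04 × 3600 = 3.46 mm/hr.
Over 14 h: total = 3.46 × 14 = 48.44 ≈ 48 mm.

R ≈ 3.46 mm/hr; total ≈ 48 mm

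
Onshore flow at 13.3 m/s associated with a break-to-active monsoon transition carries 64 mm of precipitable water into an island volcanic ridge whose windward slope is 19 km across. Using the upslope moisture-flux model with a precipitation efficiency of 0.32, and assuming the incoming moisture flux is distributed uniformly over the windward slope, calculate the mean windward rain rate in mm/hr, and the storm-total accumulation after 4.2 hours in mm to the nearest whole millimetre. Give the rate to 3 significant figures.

R ≈ 51.6 mm/hr; total ≈ 217 mm

Incoming column moisture flux per unit ridge length: F = V × PW = 13.3 × 64 = 851.2 mm·m/s.
Spread over the 19 km slope with efficiency ε = 0.32: R = ε·F/W = 0.32 × 851.2 / 19000 m = 1.434e-02 mm/s.
R = 1.434e-02 × 3600 = 51.6 mm/hr.
Over 4.2 h: total = 51.6 × 4.2 = 216.72 ≈ 217 mm.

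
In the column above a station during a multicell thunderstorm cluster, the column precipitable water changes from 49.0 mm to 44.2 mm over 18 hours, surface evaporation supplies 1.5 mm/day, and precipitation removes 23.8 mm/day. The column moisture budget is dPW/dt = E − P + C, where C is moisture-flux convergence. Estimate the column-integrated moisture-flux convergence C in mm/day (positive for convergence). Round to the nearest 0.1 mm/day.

dPW/dt = (44.2 − 49.0) mm / (18/24 day) = -6.400 mm/day.
C = dPW/dt − E + P = (-6.400) − 1.5 + 23.8 = 15.9 mm/day.

C ≈ 15.9 mm/day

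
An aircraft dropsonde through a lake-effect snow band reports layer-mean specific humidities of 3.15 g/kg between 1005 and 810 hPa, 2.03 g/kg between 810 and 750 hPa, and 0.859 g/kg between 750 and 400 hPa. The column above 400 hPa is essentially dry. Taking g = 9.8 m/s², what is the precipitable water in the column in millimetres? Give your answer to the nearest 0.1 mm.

PW ≈ 10.6 mm

Precipitable water is the column-integrated vapour mass per unit area: PW = (1/g) Σ q̄ Δp, with q in kg/kg and Δp in Pa (1 kg/m² of water = 1 mm).
Layer 1005–810 hPa: Δp = 195 hPa = 19500 Pa, q̄ = 0.00315 kg/kg → 0.00315 × 19500 / 9.8 = 6.27 mm
Layer 810–750 hPa: Δp = 60 hPa = 6000 Pa, q̄ = 0.00203 kg/kg → 0.00203 × 6000 / 9.8 = 1.24 mm
Layer 750–400 hPa: Δp = 350 hPa = 35000 Pa, q̄ = 0.000859 kg/kg → 0.000859 × 35000 / 9.8 = 3.07 mm
PW = 6.27 + 1.24 + 3.07 = 10.58 ≈ 10.6 mm.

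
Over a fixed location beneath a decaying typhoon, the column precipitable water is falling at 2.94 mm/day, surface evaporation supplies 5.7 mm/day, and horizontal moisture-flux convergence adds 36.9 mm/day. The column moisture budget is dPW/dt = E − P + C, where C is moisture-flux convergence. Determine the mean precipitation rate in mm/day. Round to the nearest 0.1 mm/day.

P ≈ 45.5 mm/day

dPW/dt = -2.94 mm/day.
P = E + C − dPW/dt = 5.7 + (36.9) − (-2.94) = 45.5 mm/day.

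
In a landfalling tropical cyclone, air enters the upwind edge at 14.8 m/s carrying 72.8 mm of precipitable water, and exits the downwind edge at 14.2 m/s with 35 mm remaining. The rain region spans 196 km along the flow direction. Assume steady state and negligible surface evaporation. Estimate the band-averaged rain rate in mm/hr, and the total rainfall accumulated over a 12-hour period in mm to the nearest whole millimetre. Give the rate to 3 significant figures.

Column moisture flux per unit crosswind length is F = V × PW.
Inflow: F_in = 14.8 × 72.8 = 1077.44 mm·m/s
Outflow: F_out = 14.2 × 35 = 497 mm·m/s
Steady-state rate R = (F_in − F_out)/L = (1077.44 − 497) / 196000 m = 2.961e-03 mm/s.
R = 2.961e-03 × 3600 = 10.7 mm/hr.
Over 12 h: total = 10.7 × 12 = 128.4 ≈ 128 mm.

R ≈ 10.7 mm/hr; total ≈ 128 mm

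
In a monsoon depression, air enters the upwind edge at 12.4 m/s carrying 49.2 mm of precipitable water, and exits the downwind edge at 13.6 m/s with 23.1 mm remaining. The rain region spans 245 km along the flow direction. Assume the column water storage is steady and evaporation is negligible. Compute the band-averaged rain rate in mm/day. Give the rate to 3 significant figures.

Column moisture flux per unit crosswind length is F = V × PW.
Inflow: F_in = 12.4 × 49.2 = 610.08 mm·m/s
Outflow: F_out = 13.6 × 23.1 = 314.16 mm·m/s
Steady-state rate R = (F_in − F_out)/L = (610.08 − 314.16) / 245000 m = 1.208e-03 mm/s.
R = 1.208e-03 × 3600 × 24 = 104 mm/day.

R ≈ 104 mm/day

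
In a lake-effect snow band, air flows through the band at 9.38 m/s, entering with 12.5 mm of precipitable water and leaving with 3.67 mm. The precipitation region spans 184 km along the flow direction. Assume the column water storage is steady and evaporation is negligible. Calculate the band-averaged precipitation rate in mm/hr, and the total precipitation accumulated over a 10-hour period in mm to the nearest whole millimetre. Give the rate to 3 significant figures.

Column moisture flux per unit crosswind length is F = V × PW.
Inflow: F_in = 9.38 × 12.5 = 117.25 mm·m/s
Outflow: F_out = 9.38 × 3.67 = 34.4246 mm·m/s
Steady-state rate R = (F_in − F_out)/L = (117.25 − 34.4246) / 184000 m = 4.501e-04 mm/s.
R = 4.501e-04 × 3600 = 1.62 mm/hr.
Over 10 h: total = 1.62 × 10 = 16.2 ≈ 16 mm.

R ≈ 1.62 mm/hr; total ≈ 16 mm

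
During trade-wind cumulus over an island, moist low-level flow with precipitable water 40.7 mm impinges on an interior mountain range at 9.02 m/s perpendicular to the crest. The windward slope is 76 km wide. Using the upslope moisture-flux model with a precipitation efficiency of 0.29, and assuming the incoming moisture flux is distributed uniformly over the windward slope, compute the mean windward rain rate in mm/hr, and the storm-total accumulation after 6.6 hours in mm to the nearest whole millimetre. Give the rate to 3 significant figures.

R ≈ 5.04 mm/hr; total ≈ 33 mm

Incoming column moisture flux per unit ridge length: F = V × PW = 9.02 × 40.7 = 367.114 mm·m/s.
Spread over the 76 km slope with efficiency ε = 0.29: R = ε·F/W = 0.29 × 367.114 / 76000 m = 1.401e-03 mm/s.
R = 1.401e-03 × 3600 = 5.04 mm/hr.
Over 6.6 h: total = 5.04 × 6.6 = 33.264 ≈ 33 mm.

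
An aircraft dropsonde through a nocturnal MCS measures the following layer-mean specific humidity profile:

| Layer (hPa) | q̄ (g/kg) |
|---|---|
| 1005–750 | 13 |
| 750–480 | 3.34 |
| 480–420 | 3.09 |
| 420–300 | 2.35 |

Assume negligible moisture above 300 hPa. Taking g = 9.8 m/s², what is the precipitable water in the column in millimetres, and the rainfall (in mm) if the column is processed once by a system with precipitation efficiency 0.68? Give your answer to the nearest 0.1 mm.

PW ≈ 47.8 mm; rainfall ≈ 32.5 mm

Precipitable water is the column-integrated vapour mass per unit area: PW = (1/g) Σ q̄ Δp, with q in kg/kg and Δp in Pa (1 kg/m² of water = 1 mm).
Layer 1005–750 hPa: Δp = 255 hPa = 25500 Pa, q̄ = 0.013 kg/kg → 0.013 × 25500 / 9.8 = 33.83 mm
Layer 750–480 hPa: Δp = 270 hPa = 27000 Pa, q̄ = 0.00334 kg/kg → 0.00334 × 27000 / 9.8 = 9.20 mm
Layer 480–420 hPa: Δp = 60 hPa = 6000 Pa, q̄ = 0.00309 kg/kg → 0.00309 × 6000 / 9.8 = 1.89 mm
Layer 420–300 hPa: Δp = 120 hPa = 12000 Pa, q̄ = 0.00235 kg/kg → 0.00235 × 12000 / 9.8 = 2.88 mm
PW = 33.83 + 9.20 + 1.89 + 2.88 = 47.80 ≈ 47.8 mm.
Rainfall = ε × PW = 0.68 × 47.8 = 32.5 mm.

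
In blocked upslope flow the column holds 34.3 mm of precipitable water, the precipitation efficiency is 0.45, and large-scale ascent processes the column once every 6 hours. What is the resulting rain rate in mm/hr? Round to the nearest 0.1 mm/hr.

Each overturning extracts ε × PW = 0.45 × 34.3 = 15.435 mm.
Rate = ε·PW / τ = 15.435 / 6 h = 2.6 mm/hr.

R ≈ 2.6 mm/hr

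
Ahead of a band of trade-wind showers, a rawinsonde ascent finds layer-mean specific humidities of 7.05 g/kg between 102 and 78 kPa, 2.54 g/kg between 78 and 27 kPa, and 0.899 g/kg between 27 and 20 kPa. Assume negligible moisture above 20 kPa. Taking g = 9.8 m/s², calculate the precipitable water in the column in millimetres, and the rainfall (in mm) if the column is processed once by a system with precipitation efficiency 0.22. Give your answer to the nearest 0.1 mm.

PW ≈ 31.1 mm; rainfall ≈ 6.8 mm

Precipitable water is the column-integrated vapour mass per unit area: PW = (1/g) Σ q̄ Δp, with q in kg/kg and Δp in Pa (1 kg/m² of water = 1 mm).
Layer 102–78 kPa: Δp = 240 hPa = 24000 Pa, q̄ = 0.00705 kg/kg → 0.00705 × 24000 / 9.8 = 17.27 mm
Layer 78–27 kPa: Δp = 510 hPa = 51000 Pa, q̄ = 0.00254 kg/kg → 0.00254 × 51000 / 9.8 = 13.22 mm
Layer 27–20 kPa: Δp = 70 hPa = 7000 Pa, q̄ = 0.000899 kg/kg → 0.000899 × 7000 / 9.8 = 0.64 mm
PW = 17.27 + 13.22 + 0.64 = 31.13 ≈ 31.1 mm.
Rainfall = ε × PW = 0.22 × 31.1 = 6.8 mm.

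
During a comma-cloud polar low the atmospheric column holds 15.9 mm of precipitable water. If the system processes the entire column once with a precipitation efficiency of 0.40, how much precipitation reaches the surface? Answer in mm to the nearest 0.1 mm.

precipitation ≈ 6.4 mm

Precipitation = ε × PW = 0.40 × 15.9 = 6.4 mm.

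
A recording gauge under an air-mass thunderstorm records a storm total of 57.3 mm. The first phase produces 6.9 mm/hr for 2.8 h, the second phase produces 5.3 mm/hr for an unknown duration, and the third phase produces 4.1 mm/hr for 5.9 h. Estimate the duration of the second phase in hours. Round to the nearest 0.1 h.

Known phases: 6.9 × 2.8 + 4.1 × 5.9 = 19.32 + 24.19 = 43.51 mm.
Remaining depth = 57.3 − 43.51 = 13.79 mm.
Duration = 13.79 / 5.3 = 2.6 h.

duration ≈ 2.6 h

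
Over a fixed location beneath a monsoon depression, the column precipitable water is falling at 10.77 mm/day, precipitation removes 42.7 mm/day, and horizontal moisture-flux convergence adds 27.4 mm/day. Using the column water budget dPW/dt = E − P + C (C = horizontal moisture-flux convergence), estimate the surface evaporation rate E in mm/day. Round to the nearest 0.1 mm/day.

dPW/dt = -10.77 mm/day.
E = dPW/dt + P − C = (-10.77) + 42.7 − (27.4) = 4.5 mm/day.

E ≈ 4.5 mm/day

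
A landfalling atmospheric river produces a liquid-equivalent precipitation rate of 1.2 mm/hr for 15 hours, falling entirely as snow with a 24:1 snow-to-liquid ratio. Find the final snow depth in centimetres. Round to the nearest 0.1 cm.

snow depth ≈ 43.2 cm

Liquid-equivalent depth = 1.2 × 15 = 18 mm.
Snow depth = 18 mm × 24 = 432 mm = 43.2 cm.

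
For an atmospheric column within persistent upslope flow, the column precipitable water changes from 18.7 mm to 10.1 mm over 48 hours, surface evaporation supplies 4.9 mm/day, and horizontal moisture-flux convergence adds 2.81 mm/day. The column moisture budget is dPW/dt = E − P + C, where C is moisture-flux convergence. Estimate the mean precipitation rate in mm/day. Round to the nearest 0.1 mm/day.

dPW/dt = (10.1 − 18.7) mm / (48/24 day) = -4.300 mm/day.
P = E + C − dPW/dt = 4.9 + (2.81) − (-4.300) = 12.0 mm/day.

P ≈ 12.0 mm/day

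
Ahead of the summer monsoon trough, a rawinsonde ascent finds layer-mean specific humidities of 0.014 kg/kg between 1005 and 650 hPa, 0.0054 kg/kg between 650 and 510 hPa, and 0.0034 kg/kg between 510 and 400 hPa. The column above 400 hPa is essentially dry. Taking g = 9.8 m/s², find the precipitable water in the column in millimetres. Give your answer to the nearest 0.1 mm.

Precipitable water is the column-integrated vapour mass per unit area: PW = (1/g) Σ q̄ Δp, with q in kg/kg and Δp in Pa (1 kg/m² of water = 1 mm).
Layer 1005–650 hPa: Δp = 355 hPa = 35500 Pa, q̄ = 0.014 kg/kg → 0.014 × 35500 / 9.8 = 50.71 mm
Layer 650–510 hPa: Δp = 140 hPa = 14000 Pa, q̄ = 0.0054 kg/kg → 0.0054 × 14000 / 9.8 = 7.71 mm
Layer 510–400 hPa: Δp = 110 hPa = 11000 Pa, q̄ = 0.0034 kg/kg → 0.0034 × 11000 / 9.8 = 3.82 mm
PW = 50.71 + 7.71 + 3.82 = 62.24 ≈ 62.2 mm.

PW ≈ 62.2 mm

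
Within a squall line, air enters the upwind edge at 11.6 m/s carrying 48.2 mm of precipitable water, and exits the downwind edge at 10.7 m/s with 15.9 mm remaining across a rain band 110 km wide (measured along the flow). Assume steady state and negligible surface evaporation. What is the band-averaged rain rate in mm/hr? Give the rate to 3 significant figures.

R ≈ 12.7 mm/hr

Column moisture flux per unit crosswind length is F = V × PW.
Inflow: F_in = 11.6 × 48.2 = 559.12 mm·m/s
Outflow: F_out = 10.7 × 15.9 = 170.13 mm·m/s
Steady-state rate R = (F_in − F_out)/L = (559.12 − 170.13) / 110000 m = 3.536e-03 mm/s.
R = 3.536e-03 × 3600 = 12.7 mm/hr.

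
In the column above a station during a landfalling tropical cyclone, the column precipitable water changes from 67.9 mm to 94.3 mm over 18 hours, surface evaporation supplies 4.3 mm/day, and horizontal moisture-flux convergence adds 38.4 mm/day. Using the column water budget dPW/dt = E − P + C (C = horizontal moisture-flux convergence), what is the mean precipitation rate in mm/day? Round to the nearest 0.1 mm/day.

P ≈ 7.5 mm/day

dPW/dt = (94.3 − 67.9) mm / (18/24 day) = +35.200 mm/day.
P = E + C − dPW/dt = 4.3 + (38.4) − (+35.200) = 7.5 mm/day.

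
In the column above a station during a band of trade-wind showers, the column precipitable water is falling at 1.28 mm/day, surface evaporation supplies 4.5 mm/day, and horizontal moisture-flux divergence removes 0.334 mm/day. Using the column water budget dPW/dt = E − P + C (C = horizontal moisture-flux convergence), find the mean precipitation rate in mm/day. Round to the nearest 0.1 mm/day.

dPW/dt = -1.28 mm/day.
P = E + C − dPW/dt = 4.5 + (-0.334) − (-1.28) = 5.4 mm/day.

P ≈ 5.4 mm/day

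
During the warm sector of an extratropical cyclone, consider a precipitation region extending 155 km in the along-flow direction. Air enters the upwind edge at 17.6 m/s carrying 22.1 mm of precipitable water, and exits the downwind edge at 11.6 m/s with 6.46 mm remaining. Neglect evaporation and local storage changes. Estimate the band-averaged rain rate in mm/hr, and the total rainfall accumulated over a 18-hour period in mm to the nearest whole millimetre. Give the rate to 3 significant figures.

Column moisture flux per unit crosswind length is F = V × PW.
Inflow: F_in = 17.6 × 22.1 = 388.96 mm·m/s
Outflow: F_out = 11.6 × 6.46 = 74.936 mm·m/s
Steady-state rate R = (F_in − F_out)/L = (388.96 − 74.936) / 155000 m = 2.026e-03 mm/s.
R = 2.026e-03 × 3600 = 7.29 mm/hr.
Over 18 h: total = 7.29 × 18 = 131.22 ≈ 131 mm.

R ≈ 7.29 mm/hr; total ≈ 131 mm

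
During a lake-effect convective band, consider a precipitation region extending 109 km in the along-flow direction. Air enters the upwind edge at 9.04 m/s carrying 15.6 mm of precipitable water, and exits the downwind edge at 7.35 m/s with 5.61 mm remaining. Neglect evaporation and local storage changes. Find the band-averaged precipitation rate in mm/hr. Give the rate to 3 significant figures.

Column moisture flux per unit crosswind length is F = V × PW.
Inflow: F_in = 9.04 × 15.6 = 141.024 mm·m/s
Outflow: F_out = 7.35 × 5.61 = 41.2335 mm·m/s
Steady-state rate R = (F_in − F_out)/L = (141.024 − 41.2335) / 109000 m = 9.155e-04 mm/s.
R = 9.155e-04 × 3600 = 3.30 mm/hr.

R ≈ 3.30 mm/hr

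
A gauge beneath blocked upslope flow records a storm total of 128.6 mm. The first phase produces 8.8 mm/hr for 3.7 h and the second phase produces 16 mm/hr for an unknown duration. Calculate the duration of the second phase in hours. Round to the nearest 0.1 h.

duration ≈ 6.0 h

Known phases: 8.8 × 3.7 = 32.56 mm.
Remaining depth = 128.6 − 32.56 = 96.04 mm.
Duration = 96.04 / 16 = 6.0 h.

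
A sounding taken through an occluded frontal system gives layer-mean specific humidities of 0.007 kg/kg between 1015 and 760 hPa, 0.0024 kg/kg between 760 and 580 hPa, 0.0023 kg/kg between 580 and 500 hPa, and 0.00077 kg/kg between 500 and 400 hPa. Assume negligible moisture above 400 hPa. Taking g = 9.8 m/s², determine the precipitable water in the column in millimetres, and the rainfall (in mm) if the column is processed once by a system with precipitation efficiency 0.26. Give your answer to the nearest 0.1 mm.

PW ≈ 25.3 mm; rainfall ≈ 6.6 mm

Precipitable water is the column-integrated vapour mass per unit area: PW = (1/g) Σ q̄ Δp, with q in kg/kg and Δp in Pa (1 kg/m² of water = 1 mm).
Layer 1015–760 hPa: Δp = 255 hPa = 25500 Pa, q̄ = 0.007 kg/kg → 0.007 × 25500 / 9.8 = 18.21 mm
Layer 760–580 hPa: Δp = 180 hPa = 18000 Pa, q̄ = 0.0024 kg/kg → 0.0024 × 18000 / 9.8 = 4.41 mm
Layer 580–500 hPa: Δp = 80 hPa = 8000 Pa, q̄ = 0.0023 kg/kg → 0.0023 × 8000 / 9.8 = 1.88 mm
Layer 500–400 hPa: Δp = 100 hPa = 10000 Pa, q̄ = 0.00077 kg/kg → 0.00077 × 10000 / 9.8 = 0.79 mm
PW = 18.21 + 4.41 + 1.88 + 0.79 = 25.29 ≈ 25.3 mm.
Rainfall = ε × PW = 0.26 × 25.3 = 6.6 mm.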